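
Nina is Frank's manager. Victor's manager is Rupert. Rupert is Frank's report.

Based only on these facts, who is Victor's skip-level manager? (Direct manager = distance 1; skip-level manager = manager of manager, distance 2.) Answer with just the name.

Answer: Frank

Derivation:
Reconstructing the manager chain from the given facts:
  Nina -> Frank -> Rupert -> Victor
(each arrow means 'manager of the next')
Positions in the chain (0 = top):
  position of Nina: 0
  position of Frank: 1
  position of Rupert: 2
  position of Victor: 3

Victor is at position 3; the skip-level manager is 2 steps up the chain, i.e. position 1: Frank.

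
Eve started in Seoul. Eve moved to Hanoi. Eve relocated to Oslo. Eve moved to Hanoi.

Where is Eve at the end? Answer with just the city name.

Tracking Eve's location:
Start: Eve is in Seoul.
After move 1: Seoul -> Hanoi. Eve is in Hanoi.
After move 2: Hanoi -> Oslo. Eve is in Oslo.
After move 3: Oslo -> Hanoi. Eve is in Hanoi.

Answer: Hanoi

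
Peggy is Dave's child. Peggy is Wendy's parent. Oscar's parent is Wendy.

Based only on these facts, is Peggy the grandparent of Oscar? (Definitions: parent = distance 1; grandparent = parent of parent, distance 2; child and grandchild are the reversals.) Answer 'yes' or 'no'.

Reconstructing the parent chain from the given facts:
  Dave -> Peggy -> Wendy -> Oscar
(each arrow means 'parent of the next')
Positions in the chain (0 = top):
  position of Dave: 0
  position of Peggy: 1
  position of Wendy: 2
  position of Oscar: 3

Peggy is at position 1, Oscar is at position 3; signed distance (j - i) = 2.
'grandparent' requires j - i = 2. Actual distance is 2, so the relation HOLDS.

Answer: yes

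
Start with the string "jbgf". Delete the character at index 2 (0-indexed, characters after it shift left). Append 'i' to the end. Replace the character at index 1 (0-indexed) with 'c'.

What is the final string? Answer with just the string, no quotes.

Applying each edit step by step:
Start: "jbgf"
Op 1 (delete idx 2 = 'g'): "jbgf" -> "jbf"
Op 2 (append 'i'): "jbf" -> "jbfi"
Op 3 (replace idx 1: 'b' -> 'c'): "jbfi" -> "jcfi"

Answer: jcfi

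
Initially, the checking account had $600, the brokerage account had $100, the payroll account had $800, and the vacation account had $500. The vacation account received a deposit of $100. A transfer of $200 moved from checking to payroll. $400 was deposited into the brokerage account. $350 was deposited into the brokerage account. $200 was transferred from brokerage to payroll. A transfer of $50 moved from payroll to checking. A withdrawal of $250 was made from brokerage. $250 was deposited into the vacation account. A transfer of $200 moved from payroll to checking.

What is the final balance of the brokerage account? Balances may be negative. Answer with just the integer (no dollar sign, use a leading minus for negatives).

Answer: 400

Derivation:
Tracking account balances step by step:
Start: checking=600, brokerage=100, payroll=800, vacation=500
Event 1 (deposit 100 to vacation): vacation: 500 + 100 = 600. Balances: checking=600, brokerage=100, payroll=800, vacation=600
Event 2 (transfer 200 checking -> payroll): checking: 600 - 200 = 400, payroll: 800 + 200 = 1000. Balances: checking=400, brokerage=100, payroll=1000, vacation=600
Event 3 (deposit 400 to brokerage): brokerage: 100 + 400 = 500. Balances: checking=400, brokerage=500, payroll=1000, vacation=600
Event 4 (deposit 350 to brokerage): brokerage: 500 + 350 = 850. Balances: checking=400, brokerage=850, payroll=1000, vacation=600
Event 5 (transfer 200 brokerage -> payroll): brokerage: 850 - 200 = 650, payroll: 1000 + 200 = 1200. Balances: checking=400, brokerage=650, payroll=1200, vacation=600
Event 6 (transfer 50 payroll -> checking): payroll: 1200 - 50 = 1150, checking: 400 + 50 = 450. Balances: checking=450, brokerage=650, payroll=1150, vacation=600
Event 7 (withdraw 250 from brokerage): brokerage: 650 - 250 = 400. Balances: checking=450, brokerage=400, payroll=1150, vacation=600
Event 8 (deposit 250 to vacation): vacation: 600 + 250 = 850. Balances: checking=450, brokerage=400, payroll=1150, vacation=850
Event 9 (transfer 200 payroll -> checking): payroll: 1150 - 200 = 950, checking: 450 + 200 = 650. Balances: checking=650, brokerage=400, payroll=950, vacation=850

Final balance of brokerage: 400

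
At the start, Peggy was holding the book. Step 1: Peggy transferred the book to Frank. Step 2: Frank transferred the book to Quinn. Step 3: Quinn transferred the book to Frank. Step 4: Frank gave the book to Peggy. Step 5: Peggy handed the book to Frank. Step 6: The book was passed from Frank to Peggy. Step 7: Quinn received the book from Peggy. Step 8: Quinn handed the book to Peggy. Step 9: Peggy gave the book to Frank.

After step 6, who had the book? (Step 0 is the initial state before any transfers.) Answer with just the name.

Tracking the book holder through step 6:
After step 0 (start): Peggy
After step 1: Frank
After step 2: Quinn
After step 3: Frank
After step 4: Peggy
After step 5: Frank
After step 6: Peggy

At step 6, the holder is Peggy.

Answer: Peggy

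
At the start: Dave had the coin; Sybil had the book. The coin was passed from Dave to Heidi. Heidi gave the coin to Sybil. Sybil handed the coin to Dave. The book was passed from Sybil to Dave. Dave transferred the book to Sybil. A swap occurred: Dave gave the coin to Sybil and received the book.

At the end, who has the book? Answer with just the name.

Tracking all object holders:
Start: coin:Dave, book:Sybil
Event 1 (give coin: Dave -> Heidi). State: coin:Heidi, book:Sybil
Event 2 (give coin: Heidi -> Sybil). State: coin:Sybil, book:Sybil
Event 3 (give coin: Sybil -> Dave). State: coin:Dave, book:Sybil
Event 4 (give book: Sybil -> Dave). State: coin:Dave, book:Dave
Event 5 (give book: Dave -> Sybil). State: coin:Dave, book:Sybil
Event 6 (swap coin<->book: now coin:Sybil, book:Dave). State: coin:Sybil, book:Dave

Final state: coin:Sybil, book:Dave
The book is held by Dave.

Answer: Dave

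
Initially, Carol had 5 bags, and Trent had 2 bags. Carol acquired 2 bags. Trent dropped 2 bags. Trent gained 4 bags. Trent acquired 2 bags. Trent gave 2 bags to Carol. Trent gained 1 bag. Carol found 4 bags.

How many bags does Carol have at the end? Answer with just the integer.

Tracking counts step by step:
Start: Carol=5, Trent=2
Event 1 (Carol +2): Carol: 5 -> 7. State: Carol=7, Trent=2
Event 2 (Trent -2): Trent: 2 -> 0. State: Carol=7, Trent=0
Event 3 (Trent +4): Trent: 0 -> 4. State: Carol=7, Trent=4
Event 4 (Trent +2): Trent: 4 -> 6. State: Carol=7, Trent=6
Event 5 (Trent -> Carol, 2): Trent: 6 -> 4, Carol: 7 -> 9. State: Carol=9, Trent=4
Event 6 (Trent +1): Trent: 4 -> 5. State: Carol=9, Trent=5
Event 7 (Carol +4): Carol: 9 -> 13. State: Carol=13, Trent=5

Carol's final count: 13

Answer: 13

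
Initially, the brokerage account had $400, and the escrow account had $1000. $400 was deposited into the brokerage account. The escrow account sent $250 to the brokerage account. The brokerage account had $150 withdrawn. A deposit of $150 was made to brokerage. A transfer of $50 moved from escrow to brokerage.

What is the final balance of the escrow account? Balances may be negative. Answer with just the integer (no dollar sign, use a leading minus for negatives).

Answer: 700

Derivation:
Tracking account balances step by step:
Start: brokerage=400, escrow=1000
Event 1 (deposit 400 to brokerage): brokerage: 400 + 400 = 800. Balances: brokerage=800, escrow=1000
Event 2 (transfer 250 escrow -> brokerage): escrow: 1000 - 250 = 750, brokerage: 800 + 250 = 1050. Balances: brokerage=1050, escrow=750
Event 3 (withdraw 150 from brokerage): brokerage: 1050 - 150 = 900. Balances: brokerage=900, escrow=750
Event 4 (deposit 150 to brokerage): brokerage: 900 + 150 = 1050. Balances: brokerage=1050, escrow=750
Event 5 (transfer 50 escrow -> brokerage): escrow: 750 - 50 = 700, brokerage: 1050 + 50 = 1100. Balances: brokerage=1100, escrow=700

Final balance of escrow: 700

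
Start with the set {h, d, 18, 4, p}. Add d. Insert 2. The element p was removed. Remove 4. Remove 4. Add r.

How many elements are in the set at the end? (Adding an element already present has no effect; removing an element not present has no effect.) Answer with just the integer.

Answer: 5

Derivation:
Tracking the set through each operation:
Start: {18, 4, d, h, p}
Event 1 (add d): already present, no change. Set: {18, 4, d, h, p}
Event 2 (add 2): added. Set: {18, 2, 4, d, h, p}
Event 3 (remove p): removed. Set: {18, 2, 4, d, h}
Event 4 (remove 4): removed. Set: {18, 2, d, h}
Event 5 (remove 4): not present, no change. Set: {18, 2, d, h}
Event 6 (add r): added. Set: {18, 2, d, h, r}

Final set: {18, 2, d, h, r} (size 5)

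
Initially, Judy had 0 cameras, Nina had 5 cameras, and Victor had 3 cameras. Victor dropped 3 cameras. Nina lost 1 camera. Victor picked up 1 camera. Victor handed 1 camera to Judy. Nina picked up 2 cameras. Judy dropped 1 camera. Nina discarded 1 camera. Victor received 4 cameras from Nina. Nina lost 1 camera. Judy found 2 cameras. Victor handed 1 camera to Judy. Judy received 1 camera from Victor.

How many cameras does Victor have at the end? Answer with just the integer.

Answer: 2

Derivation:
Tracking counts step by step:
Start: Judy=0, Nina=5, Victor=3
Event 1 (Victor -3): Victor: 3 -> 0. State: Judy=0, Nina=5, Victor=0
Event 2 (Nina -1): Nina: 5 -> 4. State: Judy=0, Nina=4, Victor=0
Event 3 (Victor +1): Victor: 0 -> 1. State: Judy=0, Nina=4, Victor=1
Event 4 (Victor -> Judy, 1): Victor: 1 -> 0, Judy: 0 -> 1. State: Judy=1, Nina=4, Victor=0
Event 5 (Nina +2): Nina: 4 -> 6. State: Judy=1, Nina=6, Victor=0
Event 6 (Judy -1): Judy: 1 -> 0. State: Judy=0, Nina=6, Victor=0
Event 7 (Nina -1): Nina: 6 -> 5. State: Judy=0, Nina=5, Victor=0
Event 8 (Nina -> Victor, 4): Nina: 5 -> 1, Victor: 0 -> 4. State: Judy=0, Nina=1, Victor=4
Event 9 (Nina -1): Nina: 1 -> 0. State: Judy=0, Nina=0, Victor=4
Event 10 (Judy +2): Judy: 0 -> 2. State: Judy=2, Nina=0, Victor=4
Event 11 (Victor -> Judy, 1): Victor: 4 -> 3, Judy: 2 -> 3. State: Judy=3, Nina=0, Victor=3
Event 12 (Victor -> Judy, 1): Victor: 3 -> 2, Judy: 3 -> 4. State: Judy=4, Nina=0, Victor=2

Victor's final count: 2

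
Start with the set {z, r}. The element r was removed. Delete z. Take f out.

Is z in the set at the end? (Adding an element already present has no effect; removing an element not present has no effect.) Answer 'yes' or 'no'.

Tracking the set through each operation:
Start: {r, z}
Event 1 (remove r): removed. Set: {z}
Event 2 (remove z): removed. Set: {}
Event 3 (remove f): not present, no change. Set: {}

Final set: {} (size 0)
z is NOT in the final set.

Answer: no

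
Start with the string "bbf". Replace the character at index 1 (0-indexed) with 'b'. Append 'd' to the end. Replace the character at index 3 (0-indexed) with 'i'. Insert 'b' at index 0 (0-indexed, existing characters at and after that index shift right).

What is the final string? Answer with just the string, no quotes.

Answer: bbbfi

Derivation:
Applying each edit step by step:
Start: "bbf"
Op 1 (replace idx 1: 'b' -> 'b'): "bbf" -> "bbf"
Op 2 (append 'd'): "bbf" -> "bbfd"
Op 3 (replace idx 3: 'd' -> 'i'): "bbfd" -> "bbfi"
Op 4 (insert 'b' at idx 0): "bbfi" -> "bbbfi"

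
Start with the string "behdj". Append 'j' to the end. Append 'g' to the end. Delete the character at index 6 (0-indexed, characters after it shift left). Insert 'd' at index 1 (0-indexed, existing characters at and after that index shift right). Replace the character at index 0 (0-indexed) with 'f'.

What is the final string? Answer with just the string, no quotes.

Answer: fdehdjj

Derivation:
Applying each edit step by step:
Start: "behdj"
Op 1 (append 'j'): "behdj" -> "behdjj"
Op 2 (append 'g'): "behdjj" -> "behdjjg"
Op 3 (delete idx 6 = 'g'): "behdjjg" -> "behdjj"
Op 4 (insert 'd' at idx 1): "behdjj" -> "bdehdjj"
Op 5 (replace idx 0: 'b' -> 'f'): "bdehdjj" -> "fdehdjj"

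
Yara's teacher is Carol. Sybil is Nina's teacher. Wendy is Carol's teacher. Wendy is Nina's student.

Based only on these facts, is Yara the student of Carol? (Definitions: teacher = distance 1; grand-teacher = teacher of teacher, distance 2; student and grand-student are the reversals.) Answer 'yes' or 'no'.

Answer: yes

Derivation:
Reconstructing the teacher chain from the given facts:
  Sybil -> Nina -> Wendy -> Carol -> Yara
(each arrow means 'teacher of the next')
Positions in the chain (0 = top):
  position of Sybil: 0
  position of Nina: 1
  position of Wendy: 2
  position of Carol: 3
  position of Yara: 4

Yara is at position 4, Carol is at position 3; signed distance (j - i) = -1.
'student' requires j - i = -1. Actual distance is -1, so the relation HOLDS.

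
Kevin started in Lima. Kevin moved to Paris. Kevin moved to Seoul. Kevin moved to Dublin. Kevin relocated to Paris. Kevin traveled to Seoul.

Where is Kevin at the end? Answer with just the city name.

Tracking Kevin's location:
Start: Kevin is in Lima.
After move 1: Lima -> Paris. Kevin is in Paris.
After move 2: Paris -> Seoul. Kevin is in Seoul.
After move 3: Seoul -> Dublin. Kevin is in Dublin.
After move 4: Dublin -> Paris. Kevin is in Paris.
After move 5: Paris -> Seoul. Kevin is in Seoul.

Answer: Seoul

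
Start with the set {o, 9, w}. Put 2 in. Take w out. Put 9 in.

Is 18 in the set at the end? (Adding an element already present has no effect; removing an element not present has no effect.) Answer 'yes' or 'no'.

Answer: no

Derivation:
Tracking the set through each operation:
Start: {9, o, w}
Event 1 (add 2): added. Set: {2, 9, o, w}
Event 2 (remove w): removed. Set: {2, 9, o}
Event 3 (add 9): already present, no change. Set: {2, 9, o}

Final set: {2, 9, o} (size 3)
18 is NOT in the final set.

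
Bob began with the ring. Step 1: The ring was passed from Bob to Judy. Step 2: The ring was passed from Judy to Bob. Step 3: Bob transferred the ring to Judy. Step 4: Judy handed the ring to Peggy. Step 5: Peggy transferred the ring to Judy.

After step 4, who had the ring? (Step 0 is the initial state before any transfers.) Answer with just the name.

Answer: Peggy

Derivation:
Tracking the ring holder through step 4:
After step 0 (start): Bob
After step 1: Judy
After step 2: Bob
After step 3: Judy
After step 4: Peggy

At step 4, the holder is Peggy.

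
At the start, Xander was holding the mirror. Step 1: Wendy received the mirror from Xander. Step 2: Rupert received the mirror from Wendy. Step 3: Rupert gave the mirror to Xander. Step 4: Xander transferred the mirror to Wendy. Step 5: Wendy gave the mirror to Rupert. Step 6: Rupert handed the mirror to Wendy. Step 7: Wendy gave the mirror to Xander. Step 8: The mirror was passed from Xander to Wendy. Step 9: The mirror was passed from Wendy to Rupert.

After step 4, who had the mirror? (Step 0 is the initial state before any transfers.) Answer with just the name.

Tracking the mirror holder through step 4:
After step 0 (start): Xander
After step 1: Wendy
After step 2: Rupert
After step 3: Xander
After step 4: Wendy

At step 4, the holder is Wendy.

Answer: Wendy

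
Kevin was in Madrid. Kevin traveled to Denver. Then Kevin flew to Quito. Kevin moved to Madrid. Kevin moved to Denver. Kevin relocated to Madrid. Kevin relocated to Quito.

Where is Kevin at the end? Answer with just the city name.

Tracking Kevin's location:
Start: Kevin is in Madrid.
After move 1: Madrid -> Denver. Kevin is in Denver.
After move 2: Denver -> Quito. Kevin is in Quito.
After move 3: Quito -> Madrid. Kevin is in Madrid.
After move 4: Madrid -> Denver. Kevin is in Denver.
After move 5: Denver -> Madrid. Kevin is in Madrid.
After move 6: Madrid -> Quito. Kevin is in Quito.

Answer: Quito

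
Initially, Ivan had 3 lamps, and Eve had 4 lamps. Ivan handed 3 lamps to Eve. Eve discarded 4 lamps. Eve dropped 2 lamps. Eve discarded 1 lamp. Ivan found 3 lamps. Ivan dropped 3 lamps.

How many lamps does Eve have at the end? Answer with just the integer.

Tracking counts step by step:
Start: Ivan=3, Eve=4
Event 1 (Ivan -> Eve, 3): Ivan: 3 -> 0, Eve: 4 -> 7. State: Ivan=0, Eve=7
Event 2 (Eve -4): Eve: 7 -> 3. State: Ivan=0, Eve=3
Event 3 (Eve -2): Eve: 3 -> 1. State: Ivan=0, Eve=1
Event 4 (Eve -1): Eve: 1 -> 0. State: Ivan=0, Eve=0
Event 5 (Ivan +3): Ivan: 0 -> 3. State: Ivan=3, Eve=0
Event 6 (Ivan -3): Ivan: 3 -> 0. State: Ivan=0, Eve=0

Eve's final count: 0

Answer: 0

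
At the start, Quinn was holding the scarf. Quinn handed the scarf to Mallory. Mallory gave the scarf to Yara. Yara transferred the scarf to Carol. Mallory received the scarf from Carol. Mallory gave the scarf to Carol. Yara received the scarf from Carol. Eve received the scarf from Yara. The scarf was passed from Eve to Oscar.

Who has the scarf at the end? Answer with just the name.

Answer: Oscar

Derivation:
Tracking the scarf through each event:
Start: Quinn has the scarf.
After event 1: Mallory has the scarf.
After event 2: Yara has the scarf.
After event 3: Carol has the scarf.
After event 4: Mallory has the scarf.
After event 5: Carol has the scarf.
After event 6: Yara has the scarf.
After event 7: Eve has the scarf.
After event 8: Oscar has the scarf.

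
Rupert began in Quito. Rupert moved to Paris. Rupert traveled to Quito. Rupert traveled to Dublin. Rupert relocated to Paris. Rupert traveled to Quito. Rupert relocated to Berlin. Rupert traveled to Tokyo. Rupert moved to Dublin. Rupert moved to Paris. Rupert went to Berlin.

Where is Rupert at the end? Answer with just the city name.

Tracking Rupert's location:
Start: Rupert is in Quito.
After move 1: Quito -> Paris. Rupert is in Paris.
After move 2: Paris -> Quito. Rupert is in Quito.
After move 3: Quito -> Dublin. Rupert is in Dublin.
After move 4: Dublin -> Paris. Rupert is in Paris.
After move 5: Paris -> Quito. Rupert is in Quito.
After move 6: Quito -> Berlin. Rupert is in Berlin.
After move 7: Berlin -> Tokyo. Rupert is in Tokyo.
After move 8: Tokyo -> Dublin. Rupert is in Dublin.
After move 9: Dublin -> Paris. Rupert is in Paris.
After move 10: Paris -> Berlin. Rupert is in Berlin.

Answer: Berlin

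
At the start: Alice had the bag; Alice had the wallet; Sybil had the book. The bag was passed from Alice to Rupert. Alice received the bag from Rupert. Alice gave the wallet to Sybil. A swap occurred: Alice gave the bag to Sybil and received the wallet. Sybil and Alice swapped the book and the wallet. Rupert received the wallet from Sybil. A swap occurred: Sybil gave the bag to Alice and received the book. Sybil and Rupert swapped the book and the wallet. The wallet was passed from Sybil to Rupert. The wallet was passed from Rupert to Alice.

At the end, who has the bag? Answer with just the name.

Answer: Alice

Derivation:
Tracking all object holders:
Start: bag:Alice, wallet:Alice, book:Sybil
Event 1 (give bag: Alice -> Rupert). State: bag:Rupert, wallet:Alice, book:Sybil
Event 2 (give bag: Rupert -> Alice). State: bag:Alice, wallet:Alice, book:Sybil
Event 3 (give wallet: Alice -> Sybil). State: bag:Alice, wallet:Sybil, book:Sybil
Event 4 (swap bag<->wallet: now bag:Sybil, wallet:Alice). State: bag:Sybil, wallet:Alice, book:Sybil
Event 5 (swap book<->wallet: now book:Alice, wallet:Sybil). State: bag:Sybil, wallet:Sybil, book:Alice
Event 6 (give wallet: Sybil -> Rupert). State: bag:Sybil, wallet:Rupert, book:Alice
Event 7 (swap bag<->book: now bag:Alice, book:Sybil). State: bag:Alice, wallet:Rupert, book:Sybil
Event 8 (swap book<->wallet: now book:Rupert, wallet:Sybil). State: bag:Alice, wallet:Sybil, book:Rupert
Event 9 (give wallet: Sybil -> Rupert). State: bag:Alice, wallet:Rupert, book:Rupert
Event 10 (give wallet: Rupert -> Alice). State: bag:Alice, wallet:Alice, book:Rupert

Final state: bag:Alice, wallet:Alice, book:Rupert
The bag is held by Alice.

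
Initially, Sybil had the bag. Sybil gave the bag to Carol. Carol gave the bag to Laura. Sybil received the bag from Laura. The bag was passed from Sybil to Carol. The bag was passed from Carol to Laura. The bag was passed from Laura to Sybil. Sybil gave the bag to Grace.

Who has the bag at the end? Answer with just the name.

Answer: Grace

Derivation:
Tracking the bag through each event:
Start: Sybil has the bag.
After event 1: Carol has the bag.
After event 2: Laura has the bag.
After event 3: Sybil has the bag.
After event 4: Carol has the bag.
After event 5: Laura has the bag.
After event 6: Sybil has the bag.
After event 7: Grace has the bag.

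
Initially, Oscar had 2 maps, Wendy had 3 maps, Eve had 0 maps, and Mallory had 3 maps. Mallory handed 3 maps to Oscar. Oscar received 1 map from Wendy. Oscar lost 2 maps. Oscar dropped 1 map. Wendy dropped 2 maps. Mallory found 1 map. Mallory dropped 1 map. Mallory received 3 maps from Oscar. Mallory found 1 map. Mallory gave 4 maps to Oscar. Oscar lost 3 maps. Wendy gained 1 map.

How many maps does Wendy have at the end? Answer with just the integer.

Answer: 1

Derivation:
Tracking counts step by step:
Start: Oscar=2, Wendy=3, Eve=0, Mallory=3
Event 1 (Mallory -> Oscar, 3): Mallory: 3 -> 0, Oscar: 2 -> 5. State: Oscar=5, Wendy=3, Eve=0, Mallory=0
Event 2 (Wendy -> Oscar, 1): Wendy: 3 -> 2, Oscar: 5 -> 6. State: Oscar=6, Wendy=2, Eve=0, Mallory=0
Event 3 (Oscar -2): Oscar: 6 -> 4. State: Oscar=4, Wendy=2, Eve=0, Mallory=0
Event 4 (Oscar -1): Oscar: 4 -> 3. State: Oscar=3, Wendy=2, Eve=0, Mallory=0
Event 5 (Wendy -2): Wendy: 2 -> 0. State: Oscar=3, Wendy=0, Eve=0, Mallory=0
Event 6 (Mallory +1): Mallory: 0 -> 1. State: Oscar=3, Wendy=0, Eve=0, Mallory=1
Event 7 (Mallory -1): Mallory: 1 -> 0. State: Oscar=3, Wendy=0, Eve=0, Mallory=0
Event 8 (Oscar -> Mallory, 3): Oscar: 3 -> 0, Mallory: 0 -> 3. State: Oscar=0, Wendy=0, Eve=0, Mallory=3
Event 9 (Mallory +1): Mallory: 3 -> 4. State: Oscar=0, Wendy=0, Eve=0, Mallory=4
Event 10 (Mallory -> Oscar, 4): Mallory: 4 -> 0, Oscar: 0 -> 4. State: Oscar=4, Wendy=0, Eve=0, Mallory=0
Event 11 (Oscar -3): Oscar: 4 -> 1. State: Oscar=1, Wendy=0, Eve=0, Mallory=0
Event 12 (Wendy +1): Wendy: 0 -> 1. State: Oscar=1, Wendy=1, Eve=0, Mallory=0

Wendy's final count: 1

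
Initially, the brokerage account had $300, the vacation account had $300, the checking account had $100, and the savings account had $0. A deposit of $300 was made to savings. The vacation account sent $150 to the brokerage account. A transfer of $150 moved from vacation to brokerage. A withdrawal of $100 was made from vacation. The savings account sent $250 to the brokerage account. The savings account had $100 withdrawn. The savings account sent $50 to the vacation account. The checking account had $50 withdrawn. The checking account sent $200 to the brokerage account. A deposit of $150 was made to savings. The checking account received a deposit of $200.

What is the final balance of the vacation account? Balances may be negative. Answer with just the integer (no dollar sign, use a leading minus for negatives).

Tracking account balances step by step:
Start: brokerage=300, vacation=300, checking=100, savings=0
Event 1 (deposit 300 to savings): savings: 0 + 300 = 300. Balances: brokerage=300, vacation=300, checking=100, savings=300
Event 2 (transfer 150 vacation -> brokerage): vacation: 300 - 150 = 150, brokerage: 300 + 150 = 450. Balances: brokerage=450, vacation=150, checking=100, savings=300
Event 3 (transfer 150 vacation -> brokerage): vacation: 150 - 150 = 0, brokerage: 450 + 150 = 600. Balances: brokerage=600, vacation=0, checking=100, savings=300
Event 4 (withdraw 100 from vacation): vacation: 0 - 100 = -100. Balances: brokerage=600, vacation=-100, checking=100, savings=300
Event 5 (transfer 250 savings -> brokerage): savings: 300 - 250 = 50, brokerage: 600 + 250 = 850. Balances: brokerage=850, vacation=-100, checking=100, savings=50
Event 6 (withdraw 100 from savings): savings: 50 - 100 = -50. Balances: brokerage=850, vacation=-100, checking=100, savings=-50
Event 7 (transfer 50 savings -> vacation): savings: -50 - 50 = -100, vacation: -100 + 50 = -50. Balances: brokerage=850, vacation=-50, checking=100, savings=-100
Event 8 (withdraw 50 from checking): checking: 100 - 50 = 50. Balances: brokerage=850, vacation=-50, checking=50, savings=-100
Event 9 (transfer 200 checking -> brokerage): checking: 50 - 200 = -150, brokerage: 850 + 200 = 1050. Balances: brokerage=1050, vacation=-50, checking=-150, savings=-100
Event 10 (deposit 150 to savings): savings: -100 + 150 = 50. Balances: brokerage=1050, vacation=-50, checking=-150, savings=50
Event 11 (deposit 200 to checking): checking: -150 + 200 = 50. Balances: brokerage=1050, vacation=-50, checking=50, savings=50

Final balance of vacation: -50

Answer: -50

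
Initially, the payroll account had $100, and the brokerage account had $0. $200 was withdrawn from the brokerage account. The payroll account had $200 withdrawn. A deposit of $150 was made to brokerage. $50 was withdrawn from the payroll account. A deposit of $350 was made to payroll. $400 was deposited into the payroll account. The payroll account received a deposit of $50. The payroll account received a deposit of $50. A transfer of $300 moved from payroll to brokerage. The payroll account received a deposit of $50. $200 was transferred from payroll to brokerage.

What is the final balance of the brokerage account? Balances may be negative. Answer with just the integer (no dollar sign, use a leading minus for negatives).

Answer: 450

Derivation:
Tracking account balances step by step:
Start: payroll=100, brokerage=0
Event 1 (withdraw 200 from brokerage): brokerage: 0 - 200 = -200. Balances: payroll=100, brokerage=-200
Event 2 (withdraw 200 from payroll): payroll: 100 - 200 = -100. Balances: payroll=-100, brokerage=-200
Event 3 (deposit 150 to brokerage): brokerage: -200 + 150 = -50. Balances: payroll=-100, brokerage=-50
Event 4 (withdraw 50 from payroll): payroll: -100 - 50 = -150. Balances: payroll=-150, brokerage=-50
Event 5 (deposit 350 to payroll): payroll: -150 + 350 = 200. Balances: payroll=200, brokerage=-50
Event 6 (deposit 400 to payroll): payroll: 200 + 400 = 600. Balances: payroll=600, brokerage=-50
Event 7 (deposit 50 to payroll): payroll: 600 + 50 = 650. Balances: payroll=650, brokerage=-50
Event 8 (deposit 50 to payroll): payroll: 650 + 50 = 700. Balances: payroll=700, brokerage=-50
Event 9 (transfer 300 payroll -> brokerage): payroll: 700 - 300 = 400, brokerage: -50 + 300 = 250. Balances: payroll=400, brokerage=250
Event 10 (deposit 50 to payroll): payroll: 400 + 50 = 450. Balances: payroll=450, brokerage=250
Event 11 (transfer 200 payroll -> brokerage): payroll: 450 - 200 = 250, brokerage: 250 + 200 = 450. Balances: payroll=250, brokerage=450

Final balance of brokerage: 450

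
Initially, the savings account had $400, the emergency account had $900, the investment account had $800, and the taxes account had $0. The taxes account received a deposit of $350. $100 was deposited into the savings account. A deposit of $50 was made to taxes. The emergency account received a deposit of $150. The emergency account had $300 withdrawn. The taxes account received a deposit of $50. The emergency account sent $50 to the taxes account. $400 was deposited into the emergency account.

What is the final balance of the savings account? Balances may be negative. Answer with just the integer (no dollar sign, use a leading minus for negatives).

Tracking account balances step by step:
Start: savings=400, emergency=900, investment=800, taxes=0
Event 1 (deposit 350 to taxes): taxes: 0 + 350 = 350. Balances: savings=400, emergency=900, investment=800, taxes=350
Event 2 (deposit 100 to savings): savings: 400 + 100 = 500. Balances: savings=500, emergency=900, investment=800, taxes=350
Event 3 (deposit 50 to taxes): taxes: 350 + 50 = 400. Balances: savings=500, emergency=900, investment=800, taxes=400
Event 4 (deposit 150 to emergency): emergency: 900 + 150 = 1050. Balances: savings=500, emergency=1050, investment=800, taxes=400
Event 5 (withdraw 300 from emergency): emergency: 1050 - 300 = 750. Balances: savings=500, emergency=750, investment=800, taxes=400
Event 6 (deposit 50 to taxes): taxes: 400 + 50 = 450. Balances: savings=500, emergency=750, investment=800, taxes=450
Event 7 (transfer 50 emergency -> taxes): emergency: 750 - 50 = 700, taxes: 450 + 50 = 500. Balances: savings=500, emergency=700, investment=800, taxes=500
Event 8 (deposit 400 to emergency): emergency: 700 + 400 = 1100. Balances: savings=500, emergency=1100, investment=800, taxes=500

Final balance of savings: 500

Answer: 500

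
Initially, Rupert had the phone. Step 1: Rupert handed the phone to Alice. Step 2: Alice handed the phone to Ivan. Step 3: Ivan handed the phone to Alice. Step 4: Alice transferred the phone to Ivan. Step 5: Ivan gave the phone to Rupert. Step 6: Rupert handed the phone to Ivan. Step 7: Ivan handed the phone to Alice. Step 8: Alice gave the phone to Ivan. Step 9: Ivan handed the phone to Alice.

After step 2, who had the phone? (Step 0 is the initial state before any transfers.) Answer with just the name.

Answer: Ivan

Derivation:
Tracking the phone holder through step 2:
After step 0 (start): Rupert
After step 1: Alice
After step 2: Ivan

At step 2, the holder is Ivan.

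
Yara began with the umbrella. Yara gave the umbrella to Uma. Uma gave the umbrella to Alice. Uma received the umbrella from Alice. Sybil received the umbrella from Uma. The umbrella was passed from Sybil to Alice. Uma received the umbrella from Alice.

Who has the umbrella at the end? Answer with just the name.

Tracking the umbrella through each event:
Start: Yara has the umbrella.
After event 1: Uma has the umbrella.
After event 2: Alice has the umbrella.
After event 3: Uma has the umbrella.
After event 4: Sybil has the umbrella.
After event 5: Alice has the umbrella.
After event 6: Uma has the umbrella.

Answer: Uma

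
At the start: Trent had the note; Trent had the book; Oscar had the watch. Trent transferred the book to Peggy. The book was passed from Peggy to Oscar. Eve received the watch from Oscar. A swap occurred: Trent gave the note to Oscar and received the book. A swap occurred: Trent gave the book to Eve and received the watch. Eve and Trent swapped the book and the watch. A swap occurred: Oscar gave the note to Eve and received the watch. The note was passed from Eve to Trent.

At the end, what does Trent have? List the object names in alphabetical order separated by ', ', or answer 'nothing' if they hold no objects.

Tracking all object holders:
Start: note:Trent, book:Trent, watch:Oscar
Event 1 (give book: Trent -> Peggy). State: note:Trent, book:Peggy, watch:Oscar
Event 2 (give book: Peggy -> Oscar). State: note:Trent, book:Oscar, watch:Oscar
Event 3 (give watch: Oscar -> Eve). State: note:Trent, book:Oscar, watch:Eve
Event 4 (swap note<->book: now note:Oscar, book:Trent). State: note:Oscar, book:Trent, watch:Eve
Event 5 (swap book<->watch: now book:Eve, watch:Trent). State: note:Oscar, book:Eve, watch:Trent
Event 6 (swap book<->watch: now book:Trent, watch:Eve). State: note:Oscar, book:Trent, watch:Eve
Event 7 (swap note<->watch: now note:Eve, watch:Oscar). State: note:Eve, book:Trent, watch:Oscar
Event 8 (give note: Eve -> Trent). State: note:Trent, book:Trent, watch:Oscar

Final state: note:Trent, book:Trent, watch:Oscar
Trent holds: book, note.

Answer: book, note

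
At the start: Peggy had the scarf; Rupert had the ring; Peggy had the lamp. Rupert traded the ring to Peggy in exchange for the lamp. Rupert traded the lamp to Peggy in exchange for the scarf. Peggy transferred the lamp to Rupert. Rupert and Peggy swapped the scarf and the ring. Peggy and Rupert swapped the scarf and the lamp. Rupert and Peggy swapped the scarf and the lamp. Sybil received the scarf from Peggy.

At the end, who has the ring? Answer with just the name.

Tracking all object holders:
Start: scarf:Peggy, ring:Rupert, lamp:Peggy
Event 1 (swap ring<->lamp: now ring:Peggy, lamp:Rupert). State: scarf:Peggy, ring:Peggy, lamp:Rupert
Event 2 (swap lamp<->scarf: now lamp:Peggy, scarf:Rupert). State: scarf:Rupert, ring:Peggy, lamp:Peggy
Event 3 (give lamp: Peggy -> Rupert). State: scarf:Rupert, ring:Peggy, lamp:Rupert
Event 4 (swap scarf<->ring: now scarf:Peggy, ring:Rupert). State: scarf:Peggy, ring:Rupert, lamp:Rupert
Event 5 (swap scarf<->lamp: now scarf:Rupert, lamp:Peggy). State: scarf:Rupert, ring:Rupert, lamp:Peggy
Event 6 (swap scarf<->lamp: now scarf:Peggy, lamp:Rupert). State: scarf:Peggy, ring:Rupert, lamp:Rupert
Event 7 (give scarf: Peggy -> Sybil). State: scarf:Sybil, ring:Rupert, lamp:Rupert

Final state: scarf:Sybil, ring:Rupert, lamp:Rupert
The ring is held by Rupert.

Answer: Rupert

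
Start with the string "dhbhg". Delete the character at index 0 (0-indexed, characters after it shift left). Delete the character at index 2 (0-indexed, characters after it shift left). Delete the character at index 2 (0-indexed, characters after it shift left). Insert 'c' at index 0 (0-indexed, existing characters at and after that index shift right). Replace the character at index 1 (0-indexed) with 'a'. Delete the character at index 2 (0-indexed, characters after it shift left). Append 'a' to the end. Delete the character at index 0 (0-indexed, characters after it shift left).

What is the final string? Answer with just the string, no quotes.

Answer: aa

Derivation:
Applying each edit step by step:
Start: "dhbhg"
Op 1 (delete idx 0 = 'd'): "dhbhg" -> "hbhg"
Op 2 (delete idx 2 = 'h'): "hbhg" -> "hbg"
Op 3 (delete idx 2 = 'g'): "hbg" -> "hb"
Op 4 (insert 'c' at idx 0): "hb" -> "chb"
Op 5 (replace idx 1: 'h' -> 'a'): "chb" -> "cab"
Op 6 (delete idx 2 = 'b'): "cab" -> "ca"
Op 7 (append 'a'): "ca" -> "caa"
Op 8 (delete idx 0 = 'c'): "caa" -> "aa"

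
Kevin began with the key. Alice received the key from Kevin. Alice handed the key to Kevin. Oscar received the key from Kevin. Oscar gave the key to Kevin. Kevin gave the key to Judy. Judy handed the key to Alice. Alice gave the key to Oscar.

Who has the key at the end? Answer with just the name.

Tracking the key through each event:
Start: Kevin has the key.
After event 1: Alice has the key.
After event 2: Kevin has the key.
After event 3: Oscar has the key.
After event 4: Kevin has the key.
After event 5: Judy has the key.
After event 6: Alice has the key.
After event 7: Oscar has the key.

Answer: Oscar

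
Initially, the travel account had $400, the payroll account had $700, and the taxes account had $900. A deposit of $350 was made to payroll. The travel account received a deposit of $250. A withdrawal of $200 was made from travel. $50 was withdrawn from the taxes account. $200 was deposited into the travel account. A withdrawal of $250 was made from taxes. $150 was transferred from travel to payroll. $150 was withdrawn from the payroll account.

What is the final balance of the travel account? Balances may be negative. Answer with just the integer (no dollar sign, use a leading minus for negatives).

Answer: 500

Derivation:
Tracking account balances step by step:
Start: travel=400, payroll=700, taxes=900
Event 1 (deposit 350 to payroll): payroll: 700 + 350 = 1050. Balances: travel=400, payroll=1050, taxes=900
Event 2 (deposit 250 to travel): travel: 400 + 250 = 650. Balances: travel=650, payroll=1050, taxes=900
Event 3 (withdraw 200 from travel): travel: 650 - 200 = 450. Balances: travel=450, payroll=1050, taxes=900
Event 4 (withdraw 50 from taxes): taxes: 900 - 50 = 850. Balances: travel=450, payroll=1050, taxes=850
Event 5 (deposit 200 to travel): travel: 450 + 200 = 650. Balances: travel=650, payroll=1050, taxes=850
Event 6 (withdraw 250 from taxes): taxes: 850 - 250 = 600. Balances: travel=650, payroll=1050, taxes=600
Event 7 (transfer 150 travel -> payroll): travel: 650 - 150 = 500, payroll: 1050 + 150 = 1200. Balances: travel=500, payroll=1200, taxes=600
Event 8 (withdraw 150 from payroll): payroll: 1200 - 150 = 1050. Balances: travel=500, payroll=1050, taxes=600

Final balance of travel: 500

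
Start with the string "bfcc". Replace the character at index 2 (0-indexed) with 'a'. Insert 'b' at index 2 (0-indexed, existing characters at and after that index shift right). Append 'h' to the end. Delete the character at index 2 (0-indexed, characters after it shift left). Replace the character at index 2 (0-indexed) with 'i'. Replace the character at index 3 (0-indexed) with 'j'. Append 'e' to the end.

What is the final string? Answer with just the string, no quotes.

Answer: bfijhe

Derivation:
Applying each edit step by step:
Start: "bfcc"
Op 1 (replace idx 2: 'c' -> 'a'): "bfcc" -> "bfac"
Op 2 (insert 'b' at idx 2): "bfac" -> "bfbac"
Op 3 (append 'h'): "bfbac" -> "bfbach"
Op 4 (delete idx 2 = 'b'): "bfbach" -> "bfach"
Op 5 (replace idx 2: 'a' -> 'i'): "bfach" -> "bfich"
Op 6 (replace idx 3: 'c' -> 'j'): "bfich" -> "bfijh"
Op 7 (append 'e'): "bfijh" -> "bfijhe"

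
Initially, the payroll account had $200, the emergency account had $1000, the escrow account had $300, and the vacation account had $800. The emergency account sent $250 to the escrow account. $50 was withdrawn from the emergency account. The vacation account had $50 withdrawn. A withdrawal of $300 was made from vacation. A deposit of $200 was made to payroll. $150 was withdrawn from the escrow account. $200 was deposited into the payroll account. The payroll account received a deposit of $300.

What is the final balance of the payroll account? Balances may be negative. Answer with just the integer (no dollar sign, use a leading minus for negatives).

Answer: 900

Derivation:
Tracking account balances step by step:
Start: payroll=200, emergency=1000, escrow=300, vacation=800
Event 1 (transfer 250 emergency -> escrow): emergency: 1000 - 250 = 750, escrow: 300 + 250 = 550. Balances: payroll=200, emergency=750, escrow=550, vacation=800
Event 2 (withdraw 50 from emergency): emergency: 750 - 50 = 700. Balances: payroll=200, emergency=700, escrow=550, vacation=800
Event 3 (withdraw 50 from vacation): vacation: 800 - 50 = 750. Balances: payroll=200, emergency=700, escrow=550, vacation=750
Event 4 (withdraw 300 from vacation): vacation: 750 - 300 = 450. Balances: payroll=200, emergency=700, escrow=550, vacation=450
Event 5 (deposit 200 to payroll): payroll: 200 + 200 = 400. Balances: payroll=400, emergency=700, escrow=550, vacation=450
Event 6 (withdraw 150 from escrow): escrow: 550 - 150 = 400. Balances: payroll=400, emergency=700, escrow=400, vacation=450
Event 7 (deposit 200 to payroll): payroll: 400 + 200 = 600. Balances: payroll=600, emergency=700, escrow=400, vacation=450
Event 8 (deposit 300 to payroll): payroll: 600 + 300 = 900. Balances: payroll=900, emergency=700, escrow=400, vacation=450

Final balance of payroll: 900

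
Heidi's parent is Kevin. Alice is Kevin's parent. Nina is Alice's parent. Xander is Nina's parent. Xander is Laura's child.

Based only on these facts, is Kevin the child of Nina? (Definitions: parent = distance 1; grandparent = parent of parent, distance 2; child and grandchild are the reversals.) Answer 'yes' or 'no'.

Reconstructing the parent chain from the given facts:
  Laura -> Xander -> Nina -> Alice -> Kevin -> Heidi
(each arrow means 'parent of the next')
Positions in the chain (0 = top):
  position of Laura: 0
  position of Xander: 1
  position of Nina: 2
  position of Alice: 3
  position of Kevin: 4
  position of Heidi: 5

Kevin is at position 4, Nina is at position 2; signed distance (j - i) = -2.
'child' requires j - i = -1. Actual distance is -2, so the relation does NOT hold.

Answer: no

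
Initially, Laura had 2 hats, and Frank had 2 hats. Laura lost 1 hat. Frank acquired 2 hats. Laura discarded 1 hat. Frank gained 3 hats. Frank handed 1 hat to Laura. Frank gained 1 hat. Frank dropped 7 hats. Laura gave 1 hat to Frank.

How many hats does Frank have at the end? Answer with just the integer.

Tracking counts step by step:
Start: Laura=2, Frank=2
Event 1 (Laura -1): Laura: 2 -> 1. State: Laura=1, Frank=2
Event 2 (Frank +2): Frank: 2 -> 4. State: Laura=1, Frank=4
Event 3 (Laura -1): Laura: 1 -> 0. State: Laura=0, Frank=4
Event 4 (Frank +3): Frank: 4 -> 7. State: Laura=0, Frank=7
Event 5 (Frank -> Laura, 1): Frank: 7 -> 6, Laura: 0 -> 1. State: Laura=1, Frank=6
Event 6 (Frank +1): Frank: 6 -> 7. State: Laura=1, Frank=7
Event 7 (Frank -7): Frank: 7 -> 0. State: Laura=1, Frank=0
Event 8 (Laura -> Frank, 1): Laura: 1 -> 0, Frank: 0 -> 1. State: Laura=0, Frank=1

Frank's final count: 1

Answer: 1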